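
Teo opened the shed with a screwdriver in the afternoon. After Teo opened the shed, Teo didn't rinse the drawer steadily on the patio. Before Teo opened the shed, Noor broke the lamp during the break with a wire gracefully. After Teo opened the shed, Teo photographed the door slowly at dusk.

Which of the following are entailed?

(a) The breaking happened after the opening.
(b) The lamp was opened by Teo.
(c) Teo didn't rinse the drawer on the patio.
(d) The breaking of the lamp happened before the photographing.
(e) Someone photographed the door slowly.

(a) Not entailed — the narrative places the breaking before the opening, not after.
(b) Not entailed — Teo opened the shed, not the lamp; the lamp belongs to the breaking event.
(c) Not entailed — dropping 'steadily' under negation is not valid — the original leaves open that Teo rinsed the drawer some other way.
(d) Entailed — the narrative places the breaking before the photographing.
(e) Entailed — this follows by dropping conjuncts from the photographing event's description.

(d), (e)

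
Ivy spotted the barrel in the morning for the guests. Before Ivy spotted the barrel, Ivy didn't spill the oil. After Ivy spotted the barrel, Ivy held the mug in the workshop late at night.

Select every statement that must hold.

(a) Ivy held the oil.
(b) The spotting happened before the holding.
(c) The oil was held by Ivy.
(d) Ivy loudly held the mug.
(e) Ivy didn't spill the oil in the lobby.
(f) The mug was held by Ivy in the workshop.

(b), (e), (f)

(a) Not entailed — Ivy held the mug, not the oil; the oil belongs to the spilling event.
(b) Entailed — the narrative places the spotting before the holding.
(c) Not entailed — Ivy held the mug, not the oil; the oil belongs to the spilling event.
(d) Not entailed — 'loudly' adds information not in the original event.
(e) Entailed — under negation, adding a further restriction is entailed: if no such spilling event occurred, none occurred in the lobby either.
(f) Entailed — dropping 'late at night' leaves a sub-description the original still satisfies.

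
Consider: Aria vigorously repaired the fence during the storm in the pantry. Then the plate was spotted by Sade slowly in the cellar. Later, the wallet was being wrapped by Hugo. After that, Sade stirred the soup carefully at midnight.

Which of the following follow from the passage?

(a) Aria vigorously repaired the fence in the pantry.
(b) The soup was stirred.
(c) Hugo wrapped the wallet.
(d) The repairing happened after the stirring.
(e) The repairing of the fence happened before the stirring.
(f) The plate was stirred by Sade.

(a), (b), (e)

(a) Entailed — this follows by dropping conjuncts from the repairing event's description.
(b) Entailed — dropping 'carefully', 'at midnight' and generalizing the agent leaves a sub-description the original still satisfies.
(c) Not entailed — 'was wrapping' is progressive on an accomplishment; it does not entail the completed 'wrapped'.
(d) Not entailed — the narrative places the repairing before the stirring, not after.
(e) Entailed — the narrative places the repairing before the stirring.
(f) Not entailed — Sade stirred the soup, not the plate; the plate belongs to the spotting event.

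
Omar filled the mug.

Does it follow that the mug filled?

yes

'Omar filled the mug' is the causative; it entails the inchoative 'the mug filled'.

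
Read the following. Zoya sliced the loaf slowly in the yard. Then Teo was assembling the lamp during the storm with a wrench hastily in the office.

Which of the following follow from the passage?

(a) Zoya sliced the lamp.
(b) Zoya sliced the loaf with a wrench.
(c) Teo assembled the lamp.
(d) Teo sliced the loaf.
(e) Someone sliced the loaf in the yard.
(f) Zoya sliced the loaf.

(a) Not entailed — Zoya sliced the loaf, not the lamp; the lamp belongs to the assembling event.
(b) Not entailed — 'with a wrench' adds information not in the original event.
(c) Not entailed — 'was assembling' is progressive on an accomplishment; it does not entail the completed 'assembled'.
(d) Not entailed — the passage has Zoya slicing the loaf, not Teo.
(e) Entailed — the original entails any weakening of itself; this just drops 'slowly' and generalizes the agent.
(f) Entailed — every conjunct here is already in the original slicing event.

(e), (f)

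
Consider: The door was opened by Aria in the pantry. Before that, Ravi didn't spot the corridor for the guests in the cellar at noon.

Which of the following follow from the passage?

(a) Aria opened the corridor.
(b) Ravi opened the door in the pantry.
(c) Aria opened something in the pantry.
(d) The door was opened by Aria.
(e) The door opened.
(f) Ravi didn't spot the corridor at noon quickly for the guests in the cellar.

(c), (d), (e), (f)

(a) Not entailed — Aria opened the door, not the corridor; the corridor belongs to the spotting event.
(b) Not entailed — the passage has Aria opening the door, not Ravi.
(c) Entailed — every conjunct here is already in the original opening event.
(d) Entailed — dropping 'in the pantry' leaves a sub-description the original still satisfies.
(e) Entailed — 'Aria opened the door' is causative; it entails the inchoative 'the door opened'.
(f) Entailed — under negation, adding a further restriction is entailed: if no such spotting event occurred, none occurred quickly either.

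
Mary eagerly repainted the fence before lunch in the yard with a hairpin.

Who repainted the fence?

Mary

'Mary' marks the agent of the repainting event.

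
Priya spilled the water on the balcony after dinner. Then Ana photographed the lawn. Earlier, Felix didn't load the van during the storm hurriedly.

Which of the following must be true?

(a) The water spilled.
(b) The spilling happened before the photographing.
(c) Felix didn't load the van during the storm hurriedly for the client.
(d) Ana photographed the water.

(a), (b), (c)

(a) Entailed — 'Priya spilled the water' is causative; it entails the inchoative 'the water spilled'.
(b) Entailed — the narrative places the spilling before the photographing.
(c) Entailed — under negation, adding a further restriction is entailed: if no such loading event occurred, none occurred for the client either.
(d) Not entailed — Ana photographed the lawn, not the water; the water belongs to the spilling event.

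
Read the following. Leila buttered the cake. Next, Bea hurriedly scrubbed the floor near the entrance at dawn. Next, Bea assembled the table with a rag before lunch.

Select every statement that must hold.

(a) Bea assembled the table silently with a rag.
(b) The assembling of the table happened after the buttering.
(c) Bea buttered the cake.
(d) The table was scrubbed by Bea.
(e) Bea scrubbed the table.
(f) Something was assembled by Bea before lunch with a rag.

(a) Not entailed — 'silently' adds information not in the original event.
(b) Entailed — the narrative places the buttering before the assembling.
(c) Not entailed — the passage has Leila buttering the cake, not Bea.
(d) Not entailed — Bea scrubbed the floor, not the table; the table belongs to the assembling event.
(e) Not entailed — Bea scrubbed the floor, not the table; the table belongs to the assembling event.
(f) Entailed — every conjunct here is already in the original assembling event.

(b), (f)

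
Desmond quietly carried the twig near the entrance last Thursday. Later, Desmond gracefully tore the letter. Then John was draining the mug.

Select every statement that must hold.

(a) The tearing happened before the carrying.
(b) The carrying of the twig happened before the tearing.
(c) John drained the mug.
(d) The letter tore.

(a) Not entailed — the narrative places the carrying before the tearing, not after.
(b) Entailed — the narrative places the carrying before the tearing.
(c) Not entailed — 'was draining' is progressive on an accomplishment; it does not entail the completed 'drained'.
(d) Entailed — 'Desmond tore the letter' is causative; it entails the inchoative 'the letter tore'.

(b), (d)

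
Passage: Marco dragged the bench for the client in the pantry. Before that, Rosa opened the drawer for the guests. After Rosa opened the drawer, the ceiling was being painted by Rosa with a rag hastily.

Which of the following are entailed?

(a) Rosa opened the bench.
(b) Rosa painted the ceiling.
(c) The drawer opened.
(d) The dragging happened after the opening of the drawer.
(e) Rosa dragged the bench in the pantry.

(c), (d)

(a) Not entailed — Rosa opened the drawer, not the bench; the bench belongs to the dragging event.
(b) Not entailed — 'was painting' is progressive on an accomplishment; it does not entail the completed 'painted'.
(c) Entailed — 'Rosa opened the drawer' is causative; it entails the inchoative 'the drawer opened'.
(d) Entailed — the narrative places the opening before the dragging.
(e) Not entailed — the passage has Marco dragging the bench, not Rosa.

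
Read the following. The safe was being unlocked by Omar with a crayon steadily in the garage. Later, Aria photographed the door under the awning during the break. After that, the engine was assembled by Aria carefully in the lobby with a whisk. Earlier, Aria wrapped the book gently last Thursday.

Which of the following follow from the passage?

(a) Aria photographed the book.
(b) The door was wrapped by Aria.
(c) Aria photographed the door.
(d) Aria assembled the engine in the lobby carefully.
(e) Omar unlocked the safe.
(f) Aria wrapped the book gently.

(c), (d), (f)

(a) Not entailed — Aria photographed the door, not the book; the book belongs to the wrapping event.
(b) Not entailed — Aria wrapped the book, not the door; the door belongs to the photographing event.
(c) Entailed — this follows by dropping conjuncts from the photographing event's description.
(d) Entailed — this follows by dropping conjuncts from the assembling event's description.
(e) Not entailed — 'was unlocking' is progressive on an accomplishment; it does not entail the completed 'unlocked'.
(f) Entailed — every conjunct here is already in the original wrapping event.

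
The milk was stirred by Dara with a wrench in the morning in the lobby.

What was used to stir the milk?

a wrench

'with a wrench' marks the instrument of the stirring event.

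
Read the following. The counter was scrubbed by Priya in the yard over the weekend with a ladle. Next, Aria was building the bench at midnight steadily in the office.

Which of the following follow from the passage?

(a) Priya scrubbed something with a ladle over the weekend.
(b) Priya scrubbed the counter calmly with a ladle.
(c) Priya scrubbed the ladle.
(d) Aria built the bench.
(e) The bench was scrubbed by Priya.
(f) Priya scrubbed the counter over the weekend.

(a) Entailed — this follows by dropping conjuncts from the scrubbing event's description.
(b) Not entailed — 'calmly' adds information not in the original event.
(c) Not entailed — the ladle is the instrument, not what was scrubbed.
(d) Not entailed — 'was building' is progressive on an accomplishment; it does not entail the completed 'built'.
(e) Not entailed — Priya scrubbed the counter, not the bench; the bench belongs to the building event.
(f) Entailed — every conjunct here is already in the original scrubbing event.

(a), (f)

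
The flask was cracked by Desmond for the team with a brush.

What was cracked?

'the flask' marks the patient of the cracking event.

the flask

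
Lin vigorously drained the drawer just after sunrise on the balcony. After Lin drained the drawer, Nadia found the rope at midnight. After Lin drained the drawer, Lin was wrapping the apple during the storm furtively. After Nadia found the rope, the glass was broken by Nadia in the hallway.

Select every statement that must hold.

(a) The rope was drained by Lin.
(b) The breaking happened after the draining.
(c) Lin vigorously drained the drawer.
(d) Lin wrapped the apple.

(b), (c)

(a) Not entailed — Lin drained the drawer, not the rope; the rope belongs to the finding event.
(b) Entailed — the narrative places the draining before the breaking.
(c) Entailed — dropping 'just after sunrise', 'on the balcony' leaves a sub-description the original still satisfies.
(d) Not entailed — 'was wrapping' is progressive on an accomplishment; it does not entail the completed 'wrapped'.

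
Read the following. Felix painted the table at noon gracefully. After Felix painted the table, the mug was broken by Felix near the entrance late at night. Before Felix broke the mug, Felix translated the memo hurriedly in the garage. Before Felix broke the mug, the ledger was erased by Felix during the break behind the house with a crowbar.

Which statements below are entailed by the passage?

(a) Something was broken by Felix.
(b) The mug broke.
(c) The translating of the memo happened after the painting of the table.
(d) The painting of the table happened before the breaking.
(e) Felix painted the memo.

(a), (b), (d)

(a) Entailed — dropping 'late at night', 'near the entrance' and generalizing the patient leaves a sub-description the original still satisfies.
(b) Entailed — 'Felix broke the mug' is causative; it entails the inchoative 'the mug broke'.
(c) Not entailed — the narrative doesn't order the painting relative to the translating.
(d) Entailed — the narrative places the painting before the breaking.
(e) Not entailed — Felix painted the table, not the memo; the memo belongs to the translating event.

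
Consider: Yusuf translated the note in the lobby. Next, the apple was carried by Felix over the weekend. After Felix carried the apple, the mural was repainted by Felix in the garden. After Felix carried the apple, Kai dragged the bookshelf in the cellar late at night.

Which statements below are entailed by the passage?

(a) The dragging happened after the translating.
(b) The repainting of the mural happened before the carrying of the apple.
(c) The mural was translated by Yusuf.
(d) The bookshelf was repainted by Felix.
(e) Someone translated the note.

(a), (e)

(a) Entailed — the narrative places the translating before the dragging.
(b) Not entailed — the narrative places the carrying before the repainting, not after.
(c) Not entailed — Yusuf translated the note, not the mural; the mural belongs to the repainting event.
(d) Not entailed — Felix repainted the mural, not the bookshelf; the bookshelf belongs to the dragging event.
(e) Entailed — every conjunct here is already in the original translating event.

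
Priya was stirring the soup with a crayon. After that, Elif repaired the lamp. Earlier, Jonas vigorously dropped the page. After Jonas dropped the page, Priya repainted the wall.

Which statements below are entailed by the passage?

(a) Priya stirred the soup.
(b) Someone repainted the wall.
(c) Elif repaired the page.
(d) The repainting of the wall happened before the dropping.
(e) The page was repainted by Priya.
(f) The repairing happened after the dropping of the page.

(a) Entailed — 'stir' is an activity; 'was stirring' entails that some stirring happened, so 'stirred' holds.
(b) Entailed — generalizing the agent leaves a sub-description the original still satisfies.
(c) Not entailed — Elif repaired the lamp, not the page; the page belongs to the dropping event.
(d) Not entailed — the narrative places the dropping before the repainting, not after.
(e) Not entailed — Priya repainted the wall, not the page; the page belongs to the dropping event.
(f) Entailed — the narrative places the dropping before the repairing.

(a), (b), (f)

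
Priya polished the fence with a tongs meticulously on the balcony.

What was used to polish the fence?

'with a tongs' marks the instrument of the polishing event.

a tongs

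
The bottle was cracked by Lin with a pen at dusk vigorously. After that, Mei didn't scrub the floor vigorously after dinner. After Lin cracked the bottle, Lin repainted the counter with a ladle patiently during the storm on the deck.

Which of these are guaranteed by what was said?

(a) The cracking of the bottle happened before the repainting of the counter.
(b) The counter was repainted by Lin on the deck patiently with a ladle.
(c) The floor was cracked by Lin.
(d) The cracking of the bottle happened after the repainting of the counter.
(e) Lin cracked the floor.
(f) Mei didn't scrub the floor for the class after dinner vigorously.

(a) Entailed — the narrative places the cracking before the repainting.
(b) Entailed — this follows by dropping conjuncts from the repainting event's description.
(c) Not entailed — Lin cracked the bottle, not the floor; the floor belongs to the scrubbing event.
(d) Not entailed — the narrative places the cracking before the repainting, not after.
(e) Not entailed — Lin cracked the bottle, not the floor; the floor belongs to the scrubbing event.
(f) Entailed — under negation, adding a further restriction is entailed: if no such scrubbing event occurred, none occurred for the class either.

(a), (b), (f)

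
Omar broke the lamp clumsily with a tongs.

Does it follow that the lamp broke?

yes

'Omar broke the lamp' is the causative; it entails the inchoative 'the lamp broke'.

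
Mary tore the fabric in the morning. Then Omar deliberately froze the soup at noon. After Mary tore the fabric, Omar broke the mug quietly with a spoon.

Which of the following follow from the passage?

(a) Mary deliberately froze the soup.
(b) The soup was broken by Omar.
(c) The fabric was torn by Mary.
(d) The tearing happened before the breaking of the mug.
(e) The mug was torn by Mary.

(c), (d)

(a) Not entailed — the passage has Omar freezing the soup, not Mary.
(b) Not entailed — Omar broke the mug, not the soup; the soup belongs to the freezing event.
(c) Entailed — every conjunct here is already in the original tearing event.
(d) Entailed — the narrative places the tearing before the breaking.
(e) Not entailed — Mary tore the fabric, not the mug; the mug belongs to the breaking event.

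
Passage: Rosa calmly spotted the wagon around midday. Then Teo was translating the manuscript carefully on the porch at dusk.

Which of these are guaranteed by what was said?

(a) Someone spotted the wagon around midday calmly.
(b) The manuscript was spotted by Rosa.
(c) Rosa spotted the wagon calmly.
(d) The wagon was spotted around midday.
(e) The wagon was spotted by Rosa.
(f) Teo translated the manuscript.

(a), (c), (d), (e)

(a) Entailed — the original entails any weakening of itself; this just generalizes the agent.
(b) Not entailed — Rosa spotted the wagon, not the manuscript; the manuscript belongs to the translating event.
(c) Entailed — every conjunct here is already in the original spotting event.
(d) Entailed — this follows by dropping conjuncts from the spotting event's description.
(e) Entailed — the original entails any weakening of itself; this just drops 'around midday', 'calmly'.
(f) Not entailed — 'was translating' is progressive on an accomplishment; it does not entail the completed 'translated'.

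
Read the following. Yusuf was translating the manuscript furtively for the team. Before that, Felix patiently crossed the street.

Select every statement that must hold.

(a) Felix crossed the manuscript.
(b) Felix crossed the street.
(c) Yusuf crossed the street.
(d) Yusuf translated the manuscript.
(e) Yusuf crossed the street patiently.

(a) Not entailed — Felix crossed the street, not the manuscript; the manuscript belongs to the translating event.
(b) Entailed — this follows by dropping conjuncts from the crossing event's description.
(c) Not entailed — the passage has Felix crossing the street, not Yusuf.
(d) Not entailed — 'was translating' is progressive on an accomplishment; it does not entail the completed 'translated'.
(e) Not entailed — the passage has Felix crossing the street, not Yusuf.

(b)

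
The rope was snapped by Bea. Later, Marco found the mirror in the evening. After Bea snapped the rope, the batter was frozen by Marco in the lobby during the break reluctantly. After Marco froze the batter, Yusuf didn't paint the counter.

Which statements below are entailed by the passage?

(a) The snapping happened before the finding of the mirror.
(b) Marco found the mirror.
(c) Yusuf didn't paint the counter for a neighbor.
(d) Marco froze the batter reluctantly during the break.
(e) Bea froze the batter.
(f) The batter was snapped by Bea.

(a) Entailed — the narrative places the snapping before the finding.
(b) Entailed — the original entails any weakening of itself; this just drops 'in the evening'.
(c) Entailed — under negation, adding a further restriction is entailed: if no such painting event occurred, none occurred for a neighbor either.
(d) Entailed — every conjunct here is already in the original freezing event.
(e) Not entailed — the passage has Marco freezing the batter, not Bea.
(f) Not entailed — Bea snapped the rope, not the batter; the batter belongs to the freezing event.

(a), (b), (c), (d)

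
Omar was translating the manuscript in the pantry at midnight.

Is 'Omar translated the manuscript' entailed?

'was translating' is progressive; for an accomplishment like 'translate the manuscript', it doesn't entail completion.

no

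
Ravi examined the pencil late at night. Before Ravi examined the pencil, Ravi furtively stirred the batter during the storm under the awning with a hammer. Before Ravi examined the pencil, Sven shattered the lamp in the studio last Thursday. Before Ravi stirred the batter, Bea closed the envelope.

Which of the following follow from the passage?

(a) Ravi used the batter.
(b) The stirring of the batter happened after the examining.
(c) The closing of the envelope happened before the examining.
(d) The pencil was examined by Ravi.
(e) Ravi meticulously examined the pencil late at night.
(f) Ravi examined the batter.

(c), (d)

(a) Not entailed — the batter is the patient, not an instrument — Ravi used a hammer.
(b) Not entailed — the narrative places the stirring before the examining, not after.
(c) Entailed — the narrative places the closing before the examining.
(d) Entailed — dropping 'late at night' leaves a sub-description the original still satisfies.
(e) Not entailed — 'meticulously' adds information not in the original event.
(f) Not entailed — Ravi examined the pencil, not the batter; the batter belongs to the stirring event.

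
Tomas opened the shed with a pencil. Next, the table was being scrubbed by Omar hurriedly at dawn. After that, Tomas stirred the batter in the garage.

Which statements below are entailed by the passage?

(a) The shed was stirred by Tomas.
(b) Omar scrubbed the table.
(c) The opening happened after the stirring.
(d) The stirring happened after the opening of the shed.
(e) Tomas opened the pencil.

(b), (d)

(a) Not entailed — Tomas stirred the batter, not the shed; the shed belongs to the opening event.
(b) Entailed — 'scrub' is an activity; 'was scrubbing' entails that some scrubbing happened, so 'scrubbed' holds.
(c) Not entailed — the narrative places the opening before the stirring, not after.
(d) Entailed — the narrative places the opening before the stirring.
(e) Not entailed — the pencil is the instrument, not what was opened.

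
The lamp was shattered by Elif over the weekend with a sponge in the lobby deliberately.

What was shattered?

the lamp

'the lamp' marks the patient of the shattering event.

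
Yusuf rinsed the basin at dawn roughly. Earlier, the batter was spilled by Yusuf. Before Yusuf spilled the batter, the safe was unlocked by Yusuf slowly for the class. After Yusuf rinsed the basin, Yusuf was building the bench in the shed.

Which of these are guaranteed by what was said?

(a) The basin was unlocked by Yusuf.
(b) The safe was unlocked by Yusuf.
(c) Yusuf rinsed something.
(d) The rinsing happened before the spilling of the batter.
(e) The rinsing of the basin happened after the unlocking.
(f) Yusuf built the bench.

(a) Not entailed — Yusuf unlocked the safe, not the basin; the basin belongs to the rinsing event.
(b) Entailed — dropping 'for the class', 'slowly' leaves a sub-description the original still satisfies.
(c) Entailed — the original entails any weakening of itself; this just drops 'roughly', 'at dawn' and generalizes the patient.
(d) Not entailed — the narrative places the spilling before the rinsing, not after.
(e) Entailed — the narrative places the unlocking before the rinsing.
(f) Not entailed — 'was building' is progressive on an accomplishment; it does not entail the completed 'built'.

(b), (c), (e)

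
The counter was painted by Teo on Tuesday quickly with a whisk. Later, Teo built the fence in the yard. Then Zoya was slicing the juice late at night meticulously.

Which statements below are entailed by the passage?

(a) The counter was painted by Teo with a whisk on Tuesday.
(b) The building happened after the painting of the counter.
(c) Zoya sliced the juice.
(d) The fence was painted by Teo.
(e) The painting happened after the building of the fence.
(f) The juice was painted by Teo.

(a), (b)

(a) Entailed — every conjunct here is already in the original painting event.
(b) Entailed — the narrative places the painting before the building.
(c) Not entailed — 'was slicing' is progressive on an accomplishment; it does not entail the completed 'sliced'.
(d) Not entailed — Teo painted the counter, not the fence; the fence belongs to the building event.
(e) Not entailed — the narrative places the painting before the building, not after.
(f) Not entailed — Teo painted the counter, not the juice; the juice belongs to the slicing event.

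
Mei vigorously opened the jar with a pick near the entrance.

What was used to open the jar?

a pick

'with a pick' marks the instrument of the opening event.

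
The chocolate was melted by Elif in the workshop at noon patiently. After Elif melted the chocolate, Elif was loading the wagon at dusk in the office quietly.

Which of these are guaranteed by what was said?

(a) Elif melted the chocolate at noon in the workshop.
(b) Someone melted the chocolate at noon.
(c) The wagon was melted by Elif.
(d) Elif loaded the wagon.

(a) Entailed — dropping 'patiently' leaves a sub-description the original still satisfies.
(b) Entailed — this follows by dropping conjuncts from the melting event's description.
(c) Not entailed — Elif melted the chocolate, not the wagon; the wagon belongs to the loading event.
(d) Not entailed — 'was loading' is progressive on an accomplishment; it does not entail the completed 'loaded'.

(a), (b)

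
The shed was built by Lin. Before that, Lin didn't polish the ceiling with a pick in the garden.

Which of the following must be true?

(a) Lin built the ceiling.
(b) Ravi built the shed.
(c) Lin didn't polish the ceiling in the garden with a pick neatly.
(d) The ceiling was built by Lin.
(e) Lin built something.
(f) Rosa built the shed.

(c), (e)

(a) Not entailed — Lin built the shed, not the ceiling; the ceiling belongs to the polishing event.
(b) Not entailed — the passage has Lin building the shed, not Ravi.
(c) Entailed — under negation, adding a further restriction is entailed: if no such polishing event occurred, none occurred neatly either.
(d) Not entailed — Lin built the shed, not the ceiling; the ceiling belongs to the polishing event.
(e) Entailed — this follows by dropping conjuncts from the building event's description.
(f) Not entailed — the passage has Lin building the shed, not Rosa.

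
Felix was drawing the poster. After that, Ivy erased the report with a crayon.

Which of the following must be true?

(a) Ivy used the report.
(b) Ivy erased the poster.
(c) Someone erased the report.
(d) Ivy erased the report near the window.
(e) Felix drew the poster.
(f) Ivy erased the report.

(c), (f)

(a) Not entailed — the report is the patient, not an instrument — Ivy used a crayon.
(b) Not entailed — Ivy erased the report, not the poster; the poster belongs to the drawing event.
(c) Entailed — the original entails any weakening of itself; this just drops 'with a crayon' and generalizes the agent.
(d) Not entailed — 'near the window' adds information not in the original event.
(e) Not entailed — 'was drawing' is progressive on an accomplishment; it does not entail the completed 'drew'.
(f) Entailed — the original entails any weakening of itself; this just drops 'with a crayon'.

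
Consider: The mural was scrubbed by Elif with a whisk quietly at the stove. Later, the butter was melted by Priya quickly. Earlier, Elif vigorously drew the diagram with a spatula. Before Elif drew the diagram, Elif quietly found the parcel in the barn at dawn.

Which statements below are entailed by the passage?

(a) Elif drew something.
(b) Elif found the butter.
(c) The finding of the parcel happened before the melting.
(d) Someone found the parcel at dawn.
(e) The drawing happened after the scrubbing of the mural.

(a) Entailed — dropping 'with a spatula', 'vigorously' and generalizing the patient leaves a sub-description the original still satisfies.
(b) Not entailed — Elif found the parcel, not the butter; the butter belongs to the melting event.
(c) Entailed — the narrative places the finding before the melting.
(d) Entailed — the original entails any weakening of itself; this just drops 'in the barn', 'quietly' and generalizes the agent.
(e) Not entailed — the narrative doesn't order the scrubbing relative to the drawing.

(a), (c), (d)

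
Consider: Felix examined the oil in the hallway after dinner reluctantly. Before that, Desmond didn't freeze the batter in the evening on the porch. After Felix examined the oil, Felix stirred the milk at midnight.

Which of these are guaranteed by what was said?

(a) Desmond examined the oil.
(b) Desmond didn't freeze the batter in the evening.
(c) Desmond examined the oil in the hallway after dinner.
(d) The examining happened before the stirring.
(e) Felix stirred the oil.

(d)

(a) Not entailed — the passage has Felix examining the oil, not Desmond.
(b) Not entailed — dropping 'on the porch' under negation is not valid — the original leaves open that Desmond froze the batter some other way.
(c) Not entailed — the passage has Felix examining the oil, not Desmond.
(d) Entailed — the narrative places the examining before the stirring.
(e) Not entailed — Felix stirred the milk, not the oil; the oil belongs to the examining event.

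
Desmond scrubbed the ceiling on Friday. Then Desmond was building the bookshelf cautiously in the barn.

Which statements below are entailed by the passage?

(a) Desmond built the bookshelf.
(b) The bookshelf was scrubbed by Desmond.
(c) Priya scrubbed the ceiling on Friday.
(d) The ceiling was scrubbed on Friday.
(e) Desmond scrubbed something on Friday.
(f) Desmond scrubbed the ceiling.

(d), (e), (f)

(a) Not entailed — 'was building' is progressive on an accomplishment; it does not entail the completed 'built'.
(b) Not entailed — Desmond scrubbed the ceiling, not the bookshelf; the bookshelf belongs to the building event.
(c) Not entailed — the passage has Desmond scrubbing the ceiling, not Priya.
(d) Entailed — every conjunct here is already in the original scrubbing event.
(e) Entailed — this follows by dropping conjuncts from the scrubbing event's description.
(f) Entailed — this follows by dropping conjuncts from the scrubbing event's description.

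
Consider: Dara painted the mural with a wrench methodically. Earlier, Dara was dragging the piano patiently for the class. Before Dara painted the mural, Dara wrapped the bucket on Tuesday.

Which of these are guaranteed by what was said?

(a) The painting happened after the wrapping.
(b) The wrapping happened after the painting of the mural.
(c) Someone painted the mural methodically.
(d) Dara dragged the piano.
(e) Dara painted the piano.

(a) Entailed — the narrative places the wrapping before the painting.
(b) Not entailed — the narrative places the wrapping before the painting, not after.
(c) Entailed — dropping 'with a wrench' and generalizing the agent leaves a sub-description the original still satisfies.
(d) Entailed — 'drag' is an activity; 'was dragging' entails that some dragging happened, so 'dragged' holds.
(e) Not entailed — Dara painted the mural, not the piano; the piano belongs to the dragging event.

(a), (c), (d)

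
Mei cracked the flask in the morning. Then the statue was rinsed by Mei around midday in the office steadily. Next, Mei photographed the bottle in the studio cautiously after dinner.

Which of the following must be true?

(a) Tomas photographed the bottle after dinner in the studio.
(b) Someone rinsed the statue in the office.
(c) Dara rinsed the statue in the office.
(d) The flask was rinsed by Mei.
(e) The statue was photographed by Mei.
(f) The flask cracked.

(a) Not entailed — the passage has Mei photographing the bottle, not Tomas.
(b) Entailed — the original entails any weakening of itself; this just drops 'steadily', 'around midday' and generalizes the agent.
(c) Not entailed — the passage has Mei rinsing the statue, not Dara.
(d) Not entailed — Mei rinsed the statue, not the flask; the flask belongs to the cracking event.
(e) Not entailed — Mei photographed the bottle, not the statue; the statue belongs to the rinsing event.
(f) Entailed — 'Mei cracked the flask' is causative; it entails the inchoative 'the flask cracked'.

(b), (f)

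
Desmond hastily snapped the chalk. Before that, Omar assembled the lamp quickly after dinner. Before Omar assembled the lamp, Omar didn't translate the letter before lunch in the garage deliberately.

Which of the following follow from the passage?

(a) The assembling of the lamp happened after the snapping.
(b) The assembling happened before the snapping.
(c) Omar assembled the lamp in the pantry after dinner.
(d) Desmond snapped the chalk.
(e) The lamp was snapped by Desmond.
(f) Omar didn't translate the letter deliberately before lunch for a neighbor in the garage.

(b), (d), (f)

(a) Not entailed — the narrative places the assembling before the snapping, not after.
(b) Entailed — the narrative places the assembling before the snapping.
(c) Not entailed — 'in the pantry' adds information not in the original event.
(d) Entailed — the original entails any weakening of itself; this just drops 'hastily'.
(e) Not entailed — Desmond snapped the chalk, not the lamp; the lamp belongs to the assembling event.
(f) Entailed — under negation, adding a further restriction is entailed: if no such translating event occurred, none occurred for a neighbor either.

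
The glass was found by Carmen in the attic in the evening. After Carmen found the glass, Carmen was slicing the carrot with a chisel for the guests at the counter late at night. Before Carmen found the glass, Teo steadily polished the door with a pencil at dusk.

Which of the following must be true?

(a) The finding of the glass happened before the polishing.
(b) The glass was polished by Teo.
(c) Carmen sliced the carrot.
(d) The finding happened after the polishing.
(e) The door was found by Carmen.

(d)

(a) Not entailed — the narrative places the polishing before the finding, not after.
(b) Not entailed — Teo polished the door, not the glass; the glass belongs to the finding event.
(c) Not entailed — 'was slicing' is progressive on an accomplishment; it does not entail the completed 'sliced'.
(d) Entailed — the narrative places the polishing before the finding.
(e) Not entailed — Carmen found the glass, not the door; the door belongs to the polishing event.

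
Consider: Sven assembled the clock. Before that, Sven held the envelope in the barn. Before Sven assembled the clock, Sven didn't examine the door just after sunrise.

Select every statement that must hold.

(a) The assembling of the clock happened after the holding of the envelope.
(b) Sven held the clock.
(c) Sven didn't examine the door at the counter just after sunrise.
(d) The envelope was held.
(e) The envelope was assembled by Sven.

(a), (c), (d)

(a) Entailed — the narrative places the holding before the assembling.
(b) Not entailed — Sven held the envelope, not the clock; the clock belongs to the assembling event.
(c) Entailed — under negation, adding a further restriction is entailed: if no such examining event occurred, none occurred at the counter either.
(d) Entailed — the original entails any weakening of itself; this just drops 'in the barn' and generalizes the agent.
(e) Not entailed — Sven assembled the clock, not the envelope; the envelope belongs to the holding event.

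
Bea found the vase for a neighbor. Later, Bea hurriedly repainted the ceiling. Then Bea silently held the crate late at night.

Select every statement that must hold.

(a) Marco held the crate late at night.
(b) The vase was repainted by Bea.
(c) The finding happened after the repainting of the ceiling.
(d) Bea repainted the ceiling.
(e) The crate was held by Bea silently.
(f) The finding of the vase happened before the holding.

(d), (e), (f)

(a) Not entailed — the passage has Bea holding the crate, not Marco.
(b) Not entailed — Bea repainted the ceiling, not the vase; the vase belongs to the finding event.
(c) Not entailed — the narrative places the finding before the repainting, not after.
(d) Entailed — this follows by dropping conjuncts from the repainting event's description.
(e) Entailed — every conjunct here is already in the original holding event.
(f) Entailed — the narrative places the finding before the holding.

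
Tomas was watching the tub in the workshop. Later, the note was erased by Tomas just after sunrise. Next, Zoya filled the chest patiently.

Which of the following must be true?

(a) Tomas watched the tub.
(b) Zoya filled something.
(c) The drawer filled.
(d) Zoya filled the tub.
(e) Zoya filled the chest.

(a), (b), (e)

(a) Entailed — 'watch' is an activity; 'was watching' entails that some watching happened, so 'watched' holds.
(b) Entailed — the original entails any weakening of itself; this just drops 'patiently' and generalizes the patient.
(c) Not entailed — the chest is what filled, not the drawer.
(d) Not entailed — Zoya filled the chest, not the tub; the tub belongs to the watching event.
(e) Entailed — dropping 'patiently' leaves a sub-description the original still satisfies.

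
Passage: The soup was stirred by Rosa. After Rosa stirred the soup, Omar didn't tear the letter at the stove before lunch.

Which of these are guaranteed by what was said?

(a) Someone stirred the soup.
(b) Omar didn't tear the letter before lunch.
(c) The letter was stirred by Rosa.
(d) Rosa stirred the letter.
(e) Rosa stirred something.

(a) Entailed — generalizing the agent leaves a sub-description the original still satisfies.
(b) Not entailed — dropping 'at the stove' under negation is not valid — the original leaves open that Omar tore the letter some other way.
(c) Not entailed — Rosa stirred the soup, not the letter; the letter belongs to the tearing event.
(d) Not entailed — Rosa stirred the soup, not the letter; the letter belongs to the tearing event.
(e) Entailed — every conjunct here is already in the original stirring event.

(a), (e)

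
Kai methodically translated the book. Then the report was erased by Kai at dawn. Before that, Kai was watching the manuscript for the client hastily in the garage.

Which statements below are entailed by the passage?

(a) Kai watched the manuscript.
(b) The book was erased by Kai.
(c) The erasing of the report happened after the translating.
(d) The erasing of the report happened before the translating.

(a), (c)

(a) Entailed — 'watch' is an activity; 'was watching' entails that some watching happened, so 'watched' holds.
(b) Not entailed — Kai erased the report, not the book; the book belongs to the translating event.
(c) Entailed — the narrative places the translating before the erasing.
(d) Not entailed — the narrative places the translating before the erasing, not after.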